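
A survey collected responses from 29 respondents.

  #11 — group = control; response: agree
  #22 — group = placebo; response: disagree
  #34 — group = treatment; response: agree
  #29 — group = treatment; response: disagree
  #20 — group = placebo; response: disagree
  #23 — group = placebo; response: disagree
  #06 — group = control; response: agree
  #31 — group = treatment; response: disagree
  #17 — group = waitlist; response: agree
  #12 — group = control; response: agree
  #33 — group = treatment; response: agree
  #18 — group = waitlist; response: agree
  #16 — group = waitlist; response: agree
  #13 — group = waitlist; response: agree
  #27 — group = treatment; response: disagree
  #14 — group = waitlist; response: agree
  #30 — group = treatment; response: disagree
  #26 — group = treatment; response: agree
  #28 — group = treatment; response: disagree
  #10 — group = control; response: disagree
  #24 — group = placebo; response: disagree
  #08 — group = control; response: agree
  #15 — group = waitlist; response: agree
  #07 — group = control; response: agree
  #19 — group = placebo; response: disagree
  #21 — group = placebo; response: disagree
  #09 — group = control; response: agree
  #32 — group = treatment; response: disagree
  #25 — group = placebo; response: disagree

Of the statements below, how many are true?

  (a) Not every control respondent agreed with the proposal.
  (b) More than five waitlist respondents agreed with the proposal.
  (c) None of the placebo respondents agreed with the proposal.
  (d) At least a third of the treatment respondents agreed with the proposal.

(a) control: |A| = 7, |A ∩ B| = 6; needs A ⊄ B (|A ∖ B| ≥ 1) — true.
(b) waitlist: |A| = 6, |A ∩ B| = 6; needs |A ∩ B| > 5 — true.
(c) placebo: |A| = 7, |A ∩ B| = 0; needs A ∩ B = ∅ (|A ∩ B| = 0) — true.
(d) treatment: |A| = 9, |A ∩ B| = 3; needs |A ∩ B| / |A| ≥ 1/3 — true.

4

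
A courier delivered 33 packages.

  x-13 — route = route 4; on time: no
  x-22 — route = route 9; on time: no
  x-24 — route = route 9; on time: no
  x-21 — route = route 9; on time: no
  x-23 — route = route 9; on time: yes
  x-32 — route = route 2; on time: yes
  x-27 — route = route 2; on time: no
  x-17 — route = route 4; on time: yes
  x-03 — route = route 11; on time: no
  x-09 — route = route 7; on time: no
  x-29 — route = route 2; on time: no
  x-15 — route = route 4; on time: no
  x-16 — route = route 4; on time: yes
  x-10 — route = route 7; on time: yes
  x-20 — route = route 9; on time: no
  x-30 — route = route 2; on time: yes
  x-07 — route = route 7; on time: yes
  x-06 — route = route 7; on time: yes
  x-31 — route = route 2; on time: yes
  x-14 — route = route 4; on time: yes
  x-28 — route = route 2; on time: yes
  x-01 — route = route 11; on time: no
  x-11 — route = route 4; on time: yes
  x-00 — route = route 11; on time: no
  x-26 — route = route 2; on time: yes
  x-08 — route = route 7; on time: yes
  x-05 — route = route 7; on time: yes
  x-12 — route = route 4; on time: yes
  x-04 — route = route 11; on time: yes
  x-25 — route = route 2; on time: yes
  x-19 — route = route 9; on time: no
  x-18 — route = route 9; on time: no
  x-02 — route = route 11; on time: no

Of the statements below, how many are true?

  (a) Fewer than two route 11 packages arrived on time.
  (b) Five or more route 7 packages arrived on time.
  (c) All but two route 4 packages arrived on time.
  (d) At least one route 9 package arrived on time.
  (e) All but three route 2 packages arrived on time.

4

(a) route 11: |A| = 5, |A ∩ B| = 1; needs |A ∩ B| < 2 — true.
(b) route 7: |A| = 6, |A ∩ B| = 5; needs |A ∩ B| ≥ 5 — true.
(c) route 4: |A| = 7, |A ∩ B| = 5; needs |A ∖ B| = 2 — true.
(d) route 9: |A| = 7, |A ∩ B| = 1; needs A ∩ B ≠ ∅ (|A ∩ B| ≥ 1) — true.
(e) route 2: |A| = 8, |A ∩ B| = 6; needs |A ∖ B| = 3 — false.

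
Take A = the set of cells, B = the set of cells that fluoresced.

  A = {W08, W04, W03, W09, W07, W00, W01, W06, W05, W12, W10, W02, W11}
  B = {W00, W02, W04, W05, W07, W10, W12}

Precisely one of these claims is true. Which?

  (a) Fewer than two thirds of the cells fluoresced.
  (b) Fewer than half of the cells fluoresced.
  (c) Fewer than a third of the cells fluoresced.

(a)

|A| = 13, |A ∩ B| = 7, |A ∖ B| = 6.
(a) requires |A ∩ B| / |A| < 2/3: true.
(b) requires |A ∩ B| < |A ∖ B|: false.
(c) requires |A ∩ B| / |A| < 1/3: false.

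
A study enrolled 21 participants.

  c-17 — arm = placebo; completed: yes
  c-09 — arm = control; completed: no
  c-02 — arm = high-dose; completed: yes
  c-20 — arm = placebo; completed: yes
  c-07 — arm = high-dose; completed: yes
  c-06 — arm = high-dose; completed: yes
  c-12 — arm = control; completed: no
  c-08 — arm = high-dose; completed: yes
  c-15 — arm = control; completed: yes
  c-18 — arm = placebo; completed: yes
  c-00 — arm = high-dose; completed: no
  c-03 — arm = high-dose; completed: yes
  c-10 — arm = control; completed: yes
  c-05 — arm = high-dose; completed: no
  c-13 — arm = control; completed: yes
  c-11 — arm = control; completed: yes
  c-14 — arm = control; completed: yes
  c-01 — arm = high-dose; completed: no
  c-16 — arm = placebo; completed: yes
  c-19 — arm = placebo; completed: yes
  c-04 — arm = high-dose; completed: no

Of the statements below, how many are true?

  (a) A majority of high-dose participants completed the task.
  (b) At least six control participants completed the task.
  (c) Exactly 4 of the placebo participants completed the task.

(a) high-dose: |A| = 9, |A ∩ B| = 5; needs |A ∩ B| > |A ∖ B| — true.
(b) control: |A| = 7, |A ∩ B| = 5; needs |A ∩ B| ≥ 6 — false.
(c) placebo: |A| = 5, |A ∩ B| = 5; needs |A ∩ B| = 4 — false.

1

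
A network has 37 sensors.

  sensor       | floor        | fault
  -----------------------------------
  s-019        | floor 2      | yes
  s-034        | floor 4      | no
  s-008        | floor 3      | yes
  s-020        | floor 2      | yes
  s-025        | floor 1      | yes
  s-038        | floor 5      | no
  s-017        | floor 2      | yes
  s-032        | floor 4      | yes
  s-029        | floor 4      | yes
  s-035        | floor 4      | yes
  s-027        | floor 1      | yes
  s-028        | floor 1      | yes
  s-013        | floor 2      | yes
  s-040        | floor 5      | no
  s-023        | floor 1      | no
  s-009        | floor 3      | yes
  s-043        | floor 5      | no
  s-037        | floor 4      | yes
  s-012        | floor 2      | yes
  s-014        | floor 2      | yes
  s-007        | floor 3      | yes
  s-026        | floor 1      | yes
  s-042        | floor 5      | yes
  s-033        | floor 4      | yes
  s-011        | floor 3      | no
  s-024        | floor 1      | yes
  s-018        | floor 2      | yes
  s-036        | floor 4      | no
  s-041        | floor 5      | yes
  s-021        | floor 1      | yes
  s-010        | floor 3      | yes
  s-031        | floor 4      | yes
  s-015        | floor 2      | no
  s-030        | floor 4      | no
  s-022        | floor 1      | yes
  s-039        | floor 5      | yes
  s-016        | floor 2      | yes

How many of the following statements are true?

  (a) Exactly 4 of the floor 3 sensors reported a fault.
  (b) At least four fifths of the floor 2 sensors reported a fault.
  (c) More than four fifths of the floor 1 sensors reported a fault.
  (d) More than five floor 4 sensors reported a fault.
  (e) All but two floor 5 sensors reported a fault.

4

(a) floor 3: |A| = 5, |A ∩ B| = 4; needs |A ∩ B| = 4 — true.
(b) floor 2: |A| = 9, |A ∩ B| = 8; needs |A ∩ B| / |A| ≥ 4/5 — true.
(c) floor 1: |A| = 8, |A ∩ B| = 7; needs |A ∩ B| / |A| > 4/5 — true.
(d) floor 4: |A| = 9, |A ∩ B| = 6; needs |A ∩ B| > 5 — true.
(e) floor 5: |A| = 6, |A ∩ B| = 3; needs |A ∖ B| = 2 — false.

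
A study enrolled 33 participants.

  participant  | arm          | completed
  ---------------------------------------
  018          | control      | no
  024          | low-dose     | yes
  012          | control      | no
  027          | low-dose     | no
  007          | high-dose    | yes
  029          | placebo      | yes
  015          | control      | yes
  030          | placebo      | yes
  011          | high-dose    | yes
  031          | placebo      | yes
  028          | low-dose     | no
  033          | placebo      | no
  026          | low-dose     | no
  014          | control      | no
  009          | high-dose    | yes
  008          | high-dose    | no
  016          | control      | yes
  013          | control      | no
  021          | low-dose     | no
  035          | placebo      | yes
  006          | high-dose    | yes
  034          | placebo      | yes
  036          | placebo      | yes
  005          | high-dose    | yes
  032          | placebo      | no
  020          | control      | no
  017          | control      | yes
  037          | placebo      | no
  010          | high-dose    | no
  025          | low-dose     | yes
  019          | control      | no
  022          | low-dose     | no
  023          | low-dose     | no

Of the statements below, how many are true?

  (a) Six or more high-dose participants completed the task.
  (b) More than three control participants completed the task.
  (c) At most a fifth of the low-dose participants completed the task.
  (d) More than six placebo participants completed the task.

0

(a) high-dose: |A| = 7, |A ∩ B| = 5; needs |A ∩ B| ≥ 6 — false.
(b) control: |A| = 9, |A ∩ B| = 3; needs |A ∩ B| > 3 — false.
(c) low-dose: |A| = 8, |A ∩ B| = 2; needs |A ∩ B| / |A| ≤ 1/5 — false.
(d) placebo: |A| = 9, |A ∩ B| = 6; needs |A ∩ B| > 6 — false.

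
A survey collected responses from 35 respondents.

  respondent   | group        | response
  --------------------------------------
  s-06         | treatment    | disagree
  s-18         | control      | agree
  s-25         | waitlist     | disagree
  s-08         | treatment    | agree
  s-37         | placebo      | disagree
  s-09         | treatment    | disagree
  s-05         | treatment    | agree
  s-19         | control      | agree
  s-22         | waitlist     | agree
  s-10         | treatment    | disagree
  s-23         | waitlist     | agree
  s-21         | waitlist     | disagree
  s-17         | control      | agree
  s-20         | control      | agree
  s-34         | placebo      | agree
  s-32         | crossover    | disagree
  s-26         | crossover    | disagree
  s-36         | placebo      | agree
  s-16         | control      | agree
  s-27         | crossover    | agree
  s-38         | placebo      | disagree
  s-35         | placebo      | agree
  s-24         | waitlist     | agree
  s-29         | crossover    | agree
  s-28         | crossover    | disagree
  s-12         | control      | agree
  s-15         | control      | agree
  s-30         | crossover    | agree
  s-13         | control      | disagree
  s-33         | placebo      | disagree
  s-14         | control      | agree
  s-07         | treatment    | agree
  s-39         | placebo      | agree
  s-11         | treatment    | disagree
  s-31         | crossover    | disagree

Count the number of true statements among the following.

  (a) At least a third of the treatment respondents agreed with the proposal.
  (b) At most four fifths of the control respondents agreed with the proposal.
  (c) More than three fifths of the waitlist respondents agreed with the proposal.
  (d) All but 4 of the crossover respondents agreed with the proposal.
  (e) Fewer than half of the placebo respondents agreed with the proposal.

(a) treatment: |A| = 7, |A ∩ B| = 3; needs |A ∩ B| / |A| ≥ 1/3 — true.
(b) control: |A| = 9, |A ∩ B| = 8; needs |A ∩ B| / |A| ≤ 4/5 — false.
(c) waitlist: |A| = 5, |A ∩ B| = 3; needs |A ∩ B| / |A| > 3/5 — false.
(d) crossover: |A| = 7, |A ∩ B| = 3; needs |A ∖ B| = 4 — true.
(e) placebo: |A| = 7, |A ∩ B| = 4; needs |A ∩ B| < |A ∖ B| — false.

2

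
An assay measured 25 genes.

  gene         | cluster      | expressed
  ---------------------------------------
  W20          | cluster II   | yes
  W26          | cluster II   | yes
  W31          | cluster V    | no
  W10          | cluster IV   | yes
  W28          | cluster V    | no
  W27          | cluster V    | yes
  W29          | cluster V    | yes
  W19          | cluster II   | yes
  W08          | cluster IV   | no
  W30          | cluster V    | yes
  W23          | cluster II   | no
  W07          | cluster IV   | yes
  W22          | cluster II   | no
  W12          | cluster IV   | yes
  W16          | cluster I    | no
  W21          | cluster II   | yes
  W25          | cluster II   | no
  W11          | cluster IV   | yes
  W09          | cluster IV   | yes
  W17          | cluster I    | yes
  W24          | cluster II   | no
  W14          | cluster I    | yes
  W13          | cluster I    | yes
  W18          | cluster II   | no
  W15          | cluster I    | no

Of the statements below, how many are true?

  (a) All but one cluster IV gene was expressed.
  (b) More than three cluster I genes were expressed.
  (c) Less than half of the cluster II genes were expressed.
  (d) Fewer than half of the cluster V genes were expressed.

(a) cluster IV: |A| = 6, |A ∩ B| = 5; needs |A ∖ B| = 1 — true.
(b) cluster I: |A| = 5, |A ∩ B| = 3; needs |A ∩ B| > 3 — false.
(c) cluster II: |A| = 9, |A ∩ B| = 4; needs |A ∩ B| < |A ∖ B| — true.
(d) cluster V: |A| = 5, |A ∩ B| = 3; needs |A ∩ B| < |A ∖ B| — false.

2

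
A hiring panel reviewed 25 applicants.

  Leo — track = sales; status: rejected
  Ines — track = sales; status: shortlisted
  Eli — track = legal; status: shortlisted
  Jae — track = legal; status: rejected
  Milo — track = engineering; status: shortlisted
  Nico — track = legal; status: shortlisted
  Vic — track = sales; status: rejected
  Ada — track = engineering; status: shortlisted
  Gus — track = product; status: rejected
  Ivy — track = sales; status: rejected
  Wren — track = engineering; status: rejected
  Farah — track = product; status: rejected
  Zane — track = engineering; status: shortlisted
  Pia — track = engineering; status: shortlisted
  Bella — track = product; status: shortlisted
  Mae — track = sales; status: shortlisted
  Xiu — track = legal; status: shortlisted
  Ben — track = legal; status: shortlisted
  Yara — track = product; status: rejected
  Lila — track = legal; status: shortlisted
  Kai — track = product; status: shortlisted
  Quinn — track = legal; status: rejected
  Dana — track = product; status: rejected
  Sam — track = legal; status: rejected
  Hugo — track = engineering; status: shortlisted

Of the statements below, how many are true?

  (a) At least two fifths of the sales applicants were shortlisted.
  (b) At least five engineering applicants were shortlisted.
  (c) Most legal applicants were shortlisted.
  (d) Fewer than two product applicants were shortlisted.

(a) sales: |A| = 5, |A ∩ B| = 2; needs |A ∩ B| / |A| ≥ 2/5 — true.
(b) engineering: |A| = 6, |A ∩ B| = 5; needs |A ∩ B| ≥ 5 — true.
(c) legal: |A| = 8, |A ∩ B| = 5; needs |A ∩ B| > |A ∖ B| — true.
(d) product: |A| = 6, |A ∩ B| = 2; needs |A ∩ B| < 2 — false.

3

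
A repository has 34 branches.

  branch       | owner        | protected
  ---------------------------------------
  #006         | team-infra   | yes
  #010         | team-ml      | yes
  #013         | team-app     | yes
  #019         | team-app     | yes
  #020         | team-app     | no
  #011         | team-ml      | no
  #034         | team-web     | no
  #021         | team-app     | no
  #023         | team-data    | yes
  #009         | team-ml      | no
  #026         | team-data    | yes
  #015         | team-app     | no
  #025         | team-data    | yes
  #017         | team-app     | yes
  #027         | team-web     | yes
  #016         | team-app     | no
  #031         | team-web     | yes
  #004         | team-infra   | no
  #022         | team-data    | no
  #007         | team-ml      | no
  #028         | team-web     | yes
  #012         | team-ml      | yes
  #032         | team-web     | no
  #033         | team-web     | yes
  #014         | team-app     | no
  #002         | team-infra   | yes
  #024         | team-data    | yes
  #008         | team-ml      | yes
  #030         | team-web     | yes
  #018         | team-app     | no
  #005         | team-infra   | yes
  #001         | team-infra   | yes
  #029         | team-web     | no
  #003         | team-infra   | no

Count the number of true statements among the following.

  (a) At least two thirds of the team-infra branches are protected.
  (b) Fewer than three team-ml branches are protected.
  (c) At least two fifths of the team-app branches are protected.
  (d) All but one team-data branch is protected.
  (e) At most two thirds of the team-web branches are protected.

(a) team-infra: |A| = 6, |A ∩ B| = 4; needs |A ∩ B| / |A| ≥ 2/3 — true.
(b) team-ml: |A| = 6, |A ∩ B| = 3; needs |A ∩ B| < 3 — false.
(c) team-app: |A| = 9, |A ∩ B| = 3; needs |A ∩ B| / |A| ≥ 2/5 — false.
(d) team-data: |A| = 5, |A ∩ B| = 4; needs |A ∖ B| = 1 — true.
(e) team-web: |A| = 8, |A ∩ B| = 5; needs |A ∩ B| / |A| ≤ 2/3 — true.

3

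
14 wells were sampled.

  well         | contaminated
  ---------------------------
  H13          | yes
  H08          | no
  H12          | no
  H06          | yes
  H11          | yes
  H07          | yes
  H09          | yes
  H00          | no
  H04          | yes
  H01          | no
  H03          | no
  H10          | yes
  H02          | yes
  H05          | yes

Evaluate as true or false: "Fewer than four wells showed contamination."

The determiner here denotes the relation: |A ∩ B| < 4.
A (the restrictor) = {H13, H08, H12, H06, H11, H07, H09, H00, H04, H01, H03, H10, H02, H05}, |A| = 14.
A ∩ B = {H13, H06, H11, H07, H09, H04, H10, H02, H05}, so |A ∩ B| = 9.
|A ∩ B| = 9, so the statement is false.

False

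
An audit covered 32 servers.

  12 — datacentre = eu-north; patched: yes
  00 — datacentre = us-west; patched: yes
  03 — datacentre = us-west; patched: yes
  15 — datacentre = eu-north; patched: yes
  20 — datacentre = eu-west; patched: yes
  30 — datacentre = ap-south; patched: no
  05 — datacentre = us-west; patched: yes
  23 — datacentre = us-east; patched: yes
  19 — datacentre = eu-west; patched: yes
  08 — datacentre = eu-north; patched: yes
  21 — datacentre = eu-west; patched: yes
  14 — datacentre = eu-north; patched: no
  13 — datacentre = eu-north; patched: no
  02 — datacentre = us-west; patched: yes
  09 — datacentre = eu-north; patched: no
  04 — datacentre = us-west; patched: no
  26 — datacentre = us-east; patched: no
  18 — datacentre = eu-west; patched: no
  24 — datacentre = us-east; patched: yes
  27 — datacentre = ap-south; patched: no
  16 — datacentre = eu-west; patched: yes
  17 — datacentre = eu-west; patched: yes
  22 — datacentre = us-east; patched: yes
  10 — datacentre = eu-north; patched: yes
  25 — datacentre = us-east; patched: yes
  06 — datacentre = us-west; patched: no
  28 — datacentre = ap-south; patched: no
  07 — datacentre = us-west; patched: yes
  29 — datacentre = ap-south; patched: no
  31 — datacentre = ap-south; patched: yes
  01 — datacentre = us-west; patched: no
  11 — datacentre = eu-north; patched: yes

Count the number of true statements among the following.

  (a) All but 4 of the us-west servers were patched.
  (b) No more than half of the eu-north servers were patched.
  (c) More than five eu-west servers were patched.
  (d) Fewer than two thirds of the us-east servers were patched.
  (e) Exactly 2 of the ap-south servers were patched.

0

(a) us-west: |A| = 8, |A ∩ B| = 5; needs |A ∖ B| = 4 — false.
(b) eu-north: |A| = 8, |A ∩ B| = 5; needs |A ∩ B| ≤ |A ∖ B| — false.
(c) eu-west: |A| = 6, |A ∩ B| = 5; needs |A ∩ B| > 5 — false.
(d) us-east: |A| = 5, |A ∩ B| = 4; needs |A ∩ B| / |A| < 2/3 — false.
(e) ap-south: |A| = 5, |A ∩ B| = 1; needs |A ∩ B| = 2 — false.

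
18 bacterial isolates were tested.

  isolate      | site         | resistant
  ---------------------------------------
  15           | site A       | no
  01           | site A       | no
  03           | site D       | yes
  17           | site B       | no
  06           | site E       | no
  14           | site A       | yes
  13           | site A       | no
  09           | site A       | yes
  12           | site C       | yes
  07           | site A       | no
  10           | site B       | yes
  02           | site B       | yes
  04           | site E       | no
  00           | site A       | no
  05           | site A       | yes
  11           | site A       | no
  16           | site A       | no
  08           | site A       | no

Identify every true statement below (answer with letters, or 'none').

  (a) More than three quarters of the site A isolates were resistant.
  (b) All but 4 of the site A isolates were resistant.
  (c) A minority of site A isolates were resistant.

(c)

|A| = 11, |A ∩ B| = 3, |A ∖ B| = 8.
(a) |A ∩ B| / |A| > 3/4: fails.
(b) |A ∖ B| = 4: fails.
(c) |A ∩ B| < |A ∖ B|: holds.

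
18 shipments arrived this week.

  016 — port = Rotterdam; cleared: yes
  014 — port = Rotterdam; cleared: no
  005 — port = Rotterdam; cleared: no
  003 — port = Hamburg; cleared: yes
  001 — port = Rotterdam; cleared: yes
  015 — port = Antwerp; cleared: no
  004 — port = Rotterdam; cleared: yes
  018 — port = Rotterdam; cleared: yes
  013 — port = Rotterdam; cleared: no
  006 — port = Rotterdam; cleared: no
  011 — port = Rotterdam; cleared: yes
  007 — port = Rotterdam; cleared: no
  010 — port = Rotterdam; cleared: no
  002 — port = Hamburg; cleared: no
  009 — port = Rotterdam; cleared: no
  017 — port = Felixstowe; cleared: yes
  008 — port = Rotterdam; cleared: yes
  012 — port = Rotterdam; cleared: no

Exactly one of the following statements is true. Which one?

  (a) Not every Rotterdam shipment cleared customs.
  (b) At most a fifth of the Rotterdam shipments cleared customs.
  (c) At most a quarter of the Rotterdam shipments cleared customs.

(a)

|A| = 14, |A ∩ B| = 6, |A ∖ B| = 8.
(a) requires A ⊄ B (|A ∖ B| ≥ 1): true.
(b) requires |A ∩ B| / |A| ≤ 1/5: false.
(c) requires |A ∩ B| / |A| ≤ 1/4: false.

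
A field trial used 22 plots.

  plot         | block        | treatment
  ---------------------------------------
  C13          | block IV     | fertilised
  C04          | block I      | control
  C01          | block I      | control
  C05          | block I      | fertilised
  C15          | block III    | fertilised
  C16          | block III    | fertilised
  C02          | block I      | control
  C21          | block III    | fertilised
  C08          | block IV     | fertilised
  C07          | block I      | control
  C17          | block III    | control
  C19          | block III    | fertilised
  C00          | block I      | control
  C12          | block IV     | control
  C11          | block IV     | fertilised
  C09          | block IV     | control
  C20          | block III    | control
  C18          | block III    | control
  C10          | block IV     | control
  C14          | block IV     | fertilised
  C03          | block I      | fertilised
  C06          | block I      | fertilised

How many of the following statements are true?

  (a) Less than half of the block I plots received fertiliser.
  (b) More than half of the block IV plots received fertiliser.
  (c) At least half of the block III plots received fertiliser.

3

(a) block I: |A| = 8, |A ∩ B| = 3; needs |A ∩ B| < |A ∖ B| — true.
(b) block IV: |A| = 7, |A ∩ B| = 4; needs |A ∩ B| > |A ∖ B| — true.
(c) block III: |A| = 7, |A ∩ B| = 4; needs |A ∩ B| ≥ |A ∖ B| — true.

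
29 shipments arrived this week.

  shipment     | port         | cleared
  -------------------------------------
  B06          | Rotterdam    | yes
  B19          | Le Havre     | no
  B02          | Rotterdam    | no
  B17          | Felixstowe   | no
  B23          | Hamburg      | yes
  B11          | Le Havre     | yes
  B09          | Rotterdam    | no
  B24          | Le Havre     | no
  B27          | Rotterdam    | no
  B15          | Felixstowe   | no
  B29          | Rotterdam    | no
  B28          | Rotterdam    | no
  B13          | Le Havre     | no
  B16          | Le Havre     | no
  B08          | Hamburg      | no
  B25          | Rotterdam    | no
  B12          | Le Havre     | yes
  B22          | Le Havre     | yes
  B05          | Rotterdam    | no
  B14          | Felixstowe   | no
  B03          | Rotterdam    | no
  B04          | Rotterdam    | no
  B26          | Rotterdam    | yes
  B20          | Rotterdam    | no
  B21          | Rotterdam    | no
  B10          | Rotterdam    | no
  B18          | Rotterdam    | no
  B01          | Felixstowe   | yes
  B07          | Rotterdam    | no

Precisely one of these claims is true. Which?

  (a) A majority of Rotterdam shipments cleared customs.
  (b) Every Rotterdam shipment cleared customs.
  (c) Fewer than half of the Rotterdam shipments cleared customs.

(c)

|A| = 16, |A ∩ B| = 2, |A ∖ B| = 14.
(a) requires |A ∩ B| > |A ∖ B|: false.
(b) requires A ⊆ B, i.e. every element of A is in B (|A ∖ B| = 0): false.
(c) requires |A ∩ B| < |A ∖ B|: true.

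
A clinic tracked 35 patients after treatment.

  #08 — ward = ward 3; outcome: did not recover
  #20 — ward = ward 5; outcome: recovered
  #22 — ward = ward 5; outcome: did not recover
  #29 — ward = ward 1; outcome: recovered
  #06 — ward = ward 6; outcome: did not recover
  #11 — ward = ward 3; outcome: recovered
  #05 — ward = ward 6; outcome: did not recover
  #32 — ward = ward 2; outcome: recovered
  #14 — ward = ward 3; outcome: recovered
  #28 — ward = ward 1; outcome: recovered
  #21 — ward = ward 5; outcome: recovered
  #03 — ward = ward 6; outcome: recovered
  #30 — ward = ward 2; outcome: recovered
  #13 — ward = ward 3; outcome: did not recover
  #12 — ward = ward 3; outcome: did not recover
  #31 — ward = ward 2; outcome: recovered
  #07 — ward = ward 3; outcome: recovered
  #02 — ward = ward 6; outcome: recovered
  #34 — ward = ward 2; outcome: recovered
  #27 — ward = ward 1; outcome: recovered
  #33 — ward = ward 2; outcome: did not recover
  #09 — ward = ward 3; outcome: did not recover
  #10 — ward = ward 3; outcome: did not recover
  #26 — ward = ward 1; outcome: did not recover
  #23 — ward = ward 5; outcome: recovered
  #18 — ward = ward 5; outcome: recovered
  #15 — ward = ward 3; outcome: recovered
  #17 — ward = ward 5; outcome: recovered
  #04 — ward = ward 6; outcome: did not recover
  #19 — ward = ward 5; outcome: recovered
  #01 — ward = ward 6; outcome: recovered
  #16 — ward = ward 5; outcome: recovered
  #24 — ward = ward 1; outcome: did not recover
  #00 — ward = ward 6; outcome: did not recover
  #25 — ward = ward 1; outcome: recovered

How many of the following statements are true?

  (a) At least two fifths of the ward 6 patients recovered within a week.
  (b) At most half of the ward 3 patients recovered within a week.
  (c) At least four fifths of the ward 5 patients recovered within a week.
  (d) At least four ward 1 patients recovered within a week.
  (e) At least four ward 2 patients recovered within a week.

5

(a) ward 6: |A| = 7, |A ∩ B| = 3; needs |A ∩ B| / |A| ≥ 2/5 — true.
(b) ward 3: |A| = 9, |A ∩ B| = 4; needs |A ∩ B| ≤ |A ∖ B| — true.
(c) ward 5: |A| = 8, |A ∩ B| = 7; needs |A ∩ B| / |A| ≥ 4/5 — true.
(d) ward 1: |A| = 6, |A ∩ B| = 4; needs |A ∩ B| ≥ 4 — true.
(e) ward 2: |A| = 5, |A ∩ B| = 4; needs |A ∩ B| ≥ 4 — true.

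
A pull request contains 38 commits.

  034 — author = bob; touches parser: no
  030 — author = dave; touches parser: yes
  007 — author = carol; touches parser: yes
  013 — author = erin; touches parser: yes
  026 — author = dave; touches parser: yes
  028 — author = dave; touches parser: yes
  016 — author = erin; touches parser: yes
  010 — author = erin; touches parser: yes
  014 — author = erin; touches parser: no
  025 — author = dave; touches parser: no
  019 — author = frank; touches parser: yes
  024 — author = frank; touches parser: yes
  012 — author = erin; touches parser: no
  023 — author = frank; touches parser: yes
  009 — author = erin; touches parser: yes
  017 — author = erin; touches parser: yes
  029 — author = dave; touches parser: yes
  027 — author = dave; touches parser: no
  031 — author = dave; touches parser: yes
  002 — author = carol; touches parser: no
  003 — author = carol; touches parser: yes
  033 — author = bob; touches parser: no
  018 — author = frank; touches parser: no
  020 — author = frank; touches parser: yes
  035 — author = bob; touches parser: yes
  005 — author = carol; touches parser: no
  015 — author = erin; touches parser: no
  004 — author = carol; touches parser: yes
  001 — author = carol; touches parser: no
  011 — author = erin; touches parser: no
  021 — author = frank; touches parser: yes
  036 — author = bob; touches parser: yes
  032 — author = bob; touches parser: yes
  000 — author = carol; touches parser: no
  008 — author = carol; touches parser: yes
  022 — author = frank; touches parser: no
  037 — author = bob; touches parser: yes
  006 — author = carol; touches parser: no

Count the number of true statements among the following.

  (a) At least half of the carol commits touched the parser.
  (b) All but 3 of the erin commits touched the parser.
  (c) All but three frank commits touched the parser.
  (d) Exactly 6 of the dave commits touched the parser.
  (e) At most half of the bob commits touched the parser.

(a) carol: |A| = 9, |A ∩ B| = 4; needs |A ∩ B| ≥ |A ∖ B| — false.
(b) erin: |A| = 9, |A ∩ B| = 5; needs |A ∖ B| = 3 — false.
(c) frank: |A| = 7, |A ∩ B| = 5; needs |A ∖ B| = 3 — false.
(d) dave: |A| = 7, |A ∩ B| = 5; needs |A ∩ B| = 6 — false.
(e) bob: |A| = 6, |A ∩ B| = 4; needs |A ∩ B| ≤ |A ∖ B| — false.

0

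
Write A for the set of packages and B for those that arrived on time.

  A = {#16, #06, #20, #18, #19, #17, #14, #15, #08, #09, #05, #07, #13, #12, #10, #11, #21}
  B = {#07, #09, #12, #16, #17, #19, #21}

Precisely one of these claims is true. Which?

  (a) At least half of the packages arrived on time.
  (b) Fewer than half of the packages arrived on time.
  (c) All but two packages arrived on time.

(b)

|A| = 17, |A ∩ B| = 7, |A ∖ B| = 10.
(a) requires |A ∩ B| ≥ |A ∖ B|: false.
(b) requires |A ∩ B| < |A ∖ B|: true.
(c) requires |A ∖ B| = 2: false.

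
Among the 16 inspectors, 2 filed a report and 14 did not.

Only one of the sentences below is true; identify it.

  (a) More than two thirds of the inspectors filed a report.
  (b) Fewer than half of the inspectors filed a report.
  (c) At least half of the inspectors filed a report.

(b)

|A| = 16, |A ∩ B| = 2, |A ∖ B| = 14.
(a) requires |A ∩ B| / |A| > 2/3: false.
(b) requires |A ∩ B| < |A ∖ B|: true.
(c) requires |A ∩ B| ≥ |A ∖ B|: false.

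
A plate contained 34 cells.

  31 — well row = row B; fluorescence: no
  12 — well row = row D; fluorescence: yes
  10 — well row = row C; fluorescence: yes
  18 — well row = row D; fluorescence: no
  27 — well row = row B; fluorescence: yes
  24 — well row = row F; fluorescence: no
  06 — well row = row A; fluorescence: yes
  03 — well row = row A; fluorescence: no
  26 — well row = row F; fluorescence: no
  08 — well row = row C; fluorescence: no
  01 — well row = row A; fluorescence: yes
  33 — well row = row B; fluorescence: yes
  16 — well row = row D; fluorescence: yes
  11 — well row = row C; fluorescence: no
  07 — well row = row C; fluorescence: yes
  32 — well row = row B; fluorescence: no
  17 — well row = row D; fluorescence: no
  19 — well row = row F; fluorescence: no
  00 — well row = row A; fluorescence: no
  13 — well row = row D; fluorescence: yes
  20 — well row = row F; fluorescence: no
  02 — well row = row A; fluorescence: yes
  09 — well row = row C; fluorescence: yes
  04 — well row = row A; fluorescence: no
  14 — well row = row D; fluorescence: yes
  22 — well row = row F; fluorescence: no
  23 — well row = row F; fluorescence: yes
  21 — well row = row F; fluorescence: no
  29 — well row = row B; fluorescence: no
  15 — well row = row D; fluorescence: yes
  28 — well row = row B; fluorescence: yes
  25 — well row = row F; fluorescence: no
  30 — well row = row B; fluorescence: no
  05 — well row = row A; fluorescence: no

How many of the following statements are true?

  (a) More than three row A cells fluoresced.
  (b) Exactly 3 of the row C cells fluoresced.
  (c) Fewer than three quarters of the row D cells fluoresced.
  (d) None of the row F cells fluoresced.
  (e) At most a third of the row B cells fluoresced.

2

(a) row A: |A| = 7, |A ∩ B| = 3; needs |A ∩ B| > 3 — false.
(b) row C: |A| = 5, |A ∩ B| = 3; needs |A ∩ B| = 3 — true.
(c) row D: |A| = 7, |A ∩ B| = 5; needs |A ∩ B| / |A| < 3/4 — true.
(d) row F: |A| = 8, |A ∩ B| = 1; needs A ∩ B = ∅ (|A ∩ B| = 0) — false.
(e) row B: |A| = 7, |A ∩ B| = 3; needs |A ∩ B| / |A| ≤ 1/3 — false.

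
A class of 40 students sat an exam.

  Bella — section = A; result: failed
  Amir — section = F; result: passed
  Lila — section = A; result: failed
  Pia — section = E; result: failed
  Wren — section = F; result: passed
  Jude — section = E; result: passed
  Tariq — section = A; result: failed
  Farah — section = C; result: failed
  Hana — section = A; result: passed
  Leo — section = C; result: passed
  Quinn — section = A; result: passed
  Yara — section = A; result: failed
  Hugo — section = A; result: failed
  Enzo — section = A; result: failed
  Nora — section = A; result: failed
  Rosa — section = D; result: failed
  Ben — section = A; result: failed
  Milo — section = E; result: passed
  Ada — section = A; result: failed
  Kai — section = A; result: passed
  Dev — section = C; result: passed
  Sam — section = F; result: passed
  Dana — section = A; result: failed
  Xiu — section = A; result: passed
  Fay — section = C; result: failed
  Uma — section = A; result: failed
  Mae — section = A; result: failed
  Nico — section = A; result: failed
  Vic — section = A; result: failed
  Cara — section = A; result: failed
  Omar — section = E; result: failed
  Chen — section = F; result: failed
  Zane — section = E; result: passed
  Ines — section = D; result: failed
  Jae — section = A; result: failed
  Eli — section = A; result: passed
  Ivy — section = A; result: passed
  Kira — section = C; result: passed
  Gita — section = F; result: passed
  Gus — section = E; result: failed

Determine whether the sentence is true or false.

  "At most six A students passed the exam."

True

'At most six A students passed the exam' holds iff |A ∩ B| ≤ 6.
|A| = 22, |A ∩ B| = 6, |A ∖ B| = 16.
|A ∩ B| = 6, so the statement is true.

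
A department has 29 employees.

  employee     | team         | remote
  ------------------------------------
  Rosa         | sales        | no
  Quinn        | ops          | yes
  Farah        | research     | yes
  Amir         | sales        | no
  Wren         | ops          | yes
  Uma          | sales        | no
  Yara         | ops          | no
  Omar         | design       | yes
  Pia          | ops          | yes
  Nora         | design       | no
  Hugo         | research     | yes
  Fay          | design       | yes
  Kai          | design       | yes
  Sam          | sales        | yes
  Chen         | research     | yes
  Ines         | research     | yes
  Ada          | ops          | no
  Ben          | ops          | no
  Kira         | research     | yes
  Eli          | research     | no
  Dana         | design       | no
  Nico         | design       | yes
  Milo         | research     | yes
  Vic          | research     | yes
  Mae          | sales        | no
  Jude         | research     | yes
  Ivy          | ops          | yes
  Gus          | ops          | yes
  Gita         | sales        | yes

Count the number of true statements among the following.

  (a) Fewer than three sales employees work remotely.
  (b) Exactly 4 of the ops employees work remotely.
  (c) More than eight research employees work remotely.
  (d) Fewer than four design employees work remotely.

(a) sales: |A| = 6, |A ∩ B| = 2; needs |A ∩ B| < 3 — true.
(b) ops: |A| = 8, |A ∩ B| = 5; needs |A ∩ B| = 4 — false.
(c) research: |A| = 9, |A ∩ B| = 8; needs |A ∩ B| > 8 — false.
(d) design: |A| = 6, |A ∩ B| = 4; needs |A ∩ B| < 4 — false.

1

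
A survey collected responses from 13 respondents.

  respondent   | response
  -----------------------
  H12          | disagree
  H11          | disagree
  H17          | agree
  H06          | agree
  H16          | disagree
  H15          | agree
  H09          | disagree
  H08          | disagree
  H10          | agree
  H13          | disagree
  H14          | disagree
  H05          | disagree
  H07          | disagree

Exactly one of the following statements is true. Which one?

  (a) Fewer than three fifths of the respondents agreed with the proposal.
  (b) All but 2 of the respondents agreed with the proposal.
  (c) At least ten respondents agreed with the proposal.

|A| = 13, |A ∩ B| = 4, |A ∖ B| = 9.
(a) requires |A ∩ B| / |A| < 3/5: true.
(b) requires |A ∖ B| = 2: false.
(c) requires |A ∩ B| ≥ 10: false.

(a)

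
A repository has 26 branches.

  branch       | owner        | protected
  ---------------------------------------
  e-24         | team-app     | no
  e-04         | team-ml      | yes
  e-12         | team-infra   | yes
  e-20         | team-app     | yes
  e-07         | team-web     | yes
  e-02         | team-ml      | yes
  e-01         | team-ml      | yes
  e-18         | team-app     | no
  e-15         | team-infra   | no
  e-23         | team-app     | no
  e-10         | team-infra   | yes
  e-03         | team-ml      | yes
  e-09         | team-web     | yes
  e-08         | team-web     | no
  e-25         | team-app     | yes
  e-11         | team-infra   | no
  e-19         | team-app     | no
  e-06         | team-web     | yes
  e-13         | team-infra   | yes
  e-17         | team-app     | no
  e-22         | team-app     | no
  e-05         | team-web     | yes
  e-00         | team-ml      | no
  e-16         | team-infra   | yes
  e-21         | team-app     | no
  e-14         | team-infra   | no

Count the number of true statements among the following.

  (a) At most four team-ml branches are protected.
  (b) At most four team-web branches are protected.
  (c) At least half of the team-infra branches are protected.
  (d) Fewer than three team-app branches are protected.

(a) team-ml: |A| = 5, |A ∩ B| = 4; needs |A ∩ B| ≤ 4 — true.
(b) team-web: |A| = 5, |A ∩ B| = 4; needs |A ∩ B| ≤ 4 — true.
(c) team-infra: |A| = 7, |A ∩ B| = 4; needs |A ∩ B| ≥ |A ∖ B| — true.
(d) team-app: |A| = 9, |A ∩ B| = 2; needs |A ∩ B| < 3 — true.

4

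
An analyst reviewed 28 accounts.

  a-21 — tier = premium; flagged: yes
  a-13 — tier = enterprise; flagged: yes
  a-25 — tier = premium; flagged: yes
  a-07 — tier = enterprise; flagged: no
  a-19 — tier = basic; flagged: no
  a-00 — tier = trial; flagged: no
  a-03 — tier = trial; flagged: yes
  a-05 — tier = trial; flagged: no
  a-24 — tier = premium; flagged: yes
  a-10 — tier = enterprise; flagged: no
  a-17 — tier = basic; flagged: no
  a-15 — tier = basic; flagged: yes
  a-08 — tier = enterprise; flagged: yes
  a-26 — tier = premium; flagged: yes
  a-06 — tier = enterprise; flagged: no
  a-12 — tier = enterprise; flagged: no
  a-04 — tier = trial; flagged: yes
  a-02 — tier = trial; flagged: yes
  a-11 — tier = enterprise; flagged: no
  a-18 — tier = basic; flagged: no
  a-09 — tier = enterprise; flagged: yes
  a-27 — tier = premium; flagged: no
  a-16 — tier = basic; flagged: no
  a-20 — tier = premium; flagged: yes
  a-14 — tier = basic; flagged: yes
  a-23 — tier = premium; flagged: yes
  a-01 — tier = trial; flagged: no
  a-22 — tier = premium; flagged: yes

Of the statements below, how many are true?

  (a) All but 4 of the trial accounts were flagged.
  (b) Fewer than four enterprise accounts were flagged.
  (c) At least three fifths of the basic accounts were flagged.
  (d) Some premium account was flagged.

2

(a) trial: |A| = 6, |A ∩ B| = 3; needs |A ∖ B| = 4 — false.
(b) enterprise: |A| = 8, |A ∩ B| = 3; needs |A ∩ B| < 4 — true.
(c) basic: |A| = 6, |A ∩ B| = 2; needs |A ∩ B| / |A| ≥ 3/5 — false.
(d) premium: |A| = 8, |A ∩ B| = 7; needs A ∩ B ≠ ∅ (|A ∩ B| ≥ 1) — true.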